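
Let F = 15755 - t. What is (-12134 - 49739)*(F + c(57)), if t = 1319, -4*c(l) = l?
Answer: -3569267751/4 ≈ -8.9232e+8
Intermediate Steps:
c(l) = -l/4
F = 14436 (F = 15755 - 1*1319 = 15755 - 1319 = 14436)
(-12134 - 49739)*(F + c(57)) = (-12134 - 49739)*(14436 - 1/4*57) = -61873*(14436 - 57/4) = -61873*57687/4 = -3569267751/4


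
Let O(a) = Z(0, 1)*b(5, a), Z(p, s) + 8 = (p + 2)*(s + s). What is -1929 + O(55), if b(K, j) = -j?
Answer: -1709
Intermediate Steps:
Z(p, s) = -8 + 2*s*(2 + p) (Z(p, s) = -8 + (p + 2)*(s + s) = -8 + (2 + p)*(2*s) = -8 + 2*s*(2 + p))
O(a) = 4*a (O(a) = (-8 + 4*1 + 2*0*1)*(-a) = (-8 + 4 + 0)*(-a) = -(-4)*a = 4*a)
-1929 + O(55) = -1929 + 4*55 = -1929 + 220 = -1709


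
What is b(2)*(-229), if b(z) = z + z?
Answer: -916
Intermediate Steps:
b(z) = 2*z
b(2)*(-229) = (2*2)*(-229) = 4*(-229) = -916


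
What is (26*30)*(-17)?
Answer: -13260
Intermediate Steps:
(26*30)*(-17) = 780*(-17) = -13260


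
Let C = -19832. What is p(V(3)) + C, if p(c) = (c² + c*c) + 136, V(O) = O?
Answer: -19678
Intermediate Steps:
p(c) = 136 + 2*c² (p(c) = (c² + c²) + 136 = 2*c² + 136 = 136 + 2*c²)
p(V(3)) + C = (136 + 2*3²) - 19832 = (136 + 2*9) - 19832 = (136 + 18) - 19832 = 154 - 19832 = -19678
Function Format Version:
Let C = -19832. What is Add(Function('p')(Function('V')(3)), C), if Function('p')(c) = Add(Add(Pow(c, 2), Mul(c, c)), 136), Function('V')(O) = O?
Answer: -19678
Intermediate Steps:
Function('p')(c) = Add(136, Mul(2, Pow(c, 2))) (Function('p')(c) = Add(Add(Pow(c, 2), Pow(c, 2)), 136) = Add(Mul(2, Pow(c, 2)), 136) = Add(136, Mul(2, Pow(c, 2))))
Add(Function('p')(Function('V')(3)), C) = Add(Add(136, Mul(2, Pow(3, 2))), -19832) = Add(Add(136, Mul(2, 9)), -19832) = Add(Add(136, 18), -19832) = Add(154, -19832) = -19678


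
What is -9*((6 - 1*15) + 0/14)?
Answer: 81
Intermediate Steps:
-9*((6 - 1*15) + 0/14) = -9*((6 - 15) + 0*(1/14)) = -9*(-9 + 0) = -9*(-9) = 81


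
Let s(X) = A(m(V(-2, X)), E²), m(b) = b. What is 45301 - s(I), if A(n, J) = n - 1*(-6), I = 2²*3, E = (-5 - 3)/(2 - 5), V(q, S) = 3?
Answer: 45292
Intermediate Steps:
E = 8/3 (E = -8/(-3) = -8*(-⅓) = 8/3 ≈ 2.6667)
I = 12 (I = 4*3 = 12)
A(n, J) = 6 + n (A(n, J) = n + 6 = 6 + n)
s(X) = 9 (s(X) = 6 + 3 = 9)
45301 - s(I) = 45301 - 1*9 = 45301 - 9 = 45292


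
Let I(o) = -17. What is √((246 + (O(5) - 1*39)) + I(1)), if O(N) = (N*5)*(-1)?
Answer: √165 ≈ 12.845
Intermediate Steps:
O(N) = -5*N (O(N) = (5*N)*(-1) = -5*N)
√((246 + (O(5) - 1*39)) + I(1)) = √((246 + (-5*5 - 1*39)) - 17) = √((246 + (-25 - 39)) - 17) = √((246 - 64) - 17) = √(182 - 17) = √165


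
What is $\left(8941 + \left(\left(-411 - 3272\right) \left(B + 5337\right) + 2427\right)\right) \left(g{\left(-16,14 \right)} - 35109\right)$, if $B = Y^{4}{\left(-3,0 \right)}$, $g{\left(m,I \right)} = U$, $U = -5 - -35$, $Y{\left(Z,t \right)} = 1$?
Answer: $689249240394$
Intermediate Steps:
$U = 30$ ($U = -5 + 35 = 30$)
$g{\left(m,I \right)} = 30$
$B = 1$ ($B = 1^{4} = 1$)
$\left(8941 + \left(\left(-411 - 3272\right) \left(B + 5337\right) + 2427\right)\right) \left(g{\left(-16,14 \right)} - 35109\right) = \left(8941 + \left(\left(-411 - 3272\right) \left(1 + 5337\right) + 2427\right)\right) \left(30 - 35109\right) = \left(8941 + \left(\left(-3683\right) 5338 + 2427\right)\right) \left(-35079\right) = \left(8941 + \left(-19659854 + 2427\right)\right) \left(-35079\right) = \left(8941 - 19657427\right) \left(-35079\right) = \left(-19648486\right) \left(-35079\right) = 689249240394$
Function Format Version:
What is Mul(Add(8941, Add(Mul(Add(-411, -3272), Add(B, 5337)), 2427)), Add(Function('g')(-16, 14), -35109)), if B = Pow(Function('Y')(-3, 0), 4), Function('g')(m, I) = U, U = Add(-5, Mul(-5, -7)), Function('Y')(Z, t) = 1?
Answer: 689249240394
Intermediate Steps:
U = 30 (U = Add(-5, 35) = 30)
Function('g')(m, I) = 30
B = 1 (B = Pow(1, 4) = 1)
Mul(Add(8941, Add(Mul(Add(-411, -3272), Add(B, 5337)), 2427)), Add(Function('g')(-16, 14), -35109)) = Mul(Add(8941, Add(Mul(Add(-411, -3272), Add(1, 5337)), 2427)), Add(30, -35109)) = Mul(Add(8941, Add(Mul(-3683, 5338), 2427)), -35079) = Mul(Add(8941, Add(-19659854, 2427)), -35079) = Mul(Add(8941, -19657427), -35079) = Mul(-19648486, -35079) = 689249240394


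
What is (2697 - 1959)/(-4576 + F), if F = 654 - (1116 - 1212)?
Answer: -369/1913 ≈ -0.19289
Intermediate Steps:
F = 750 (F = 654 - 1*(-96) = 654 + 96 = 750)
(2697 - 1959)/(-4576 + F) = (2697 - 1959)/(-4576 + 750) = 738/(-3826) = 738*(-1/3826) = -369/1913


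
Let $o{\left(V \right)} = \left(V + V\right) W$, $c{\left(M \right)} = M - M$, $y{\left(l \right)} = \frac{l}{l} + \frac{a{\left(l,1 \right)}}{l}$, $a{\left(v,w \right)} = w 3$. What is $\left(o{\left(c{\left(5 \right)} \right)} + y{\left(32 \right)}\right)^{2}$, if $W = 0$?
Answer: $\frac{1225}{1024} \approx 1.1963$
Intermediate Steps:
$a{\left(v,w \right)} = 3 w$
$y{\left(l \right)} = 1 + \frac{3}{l}$ ($y{\left(l \right)} = \frac{l}{l} + \frac{3 \cdot 1}{l} = 1 + \frac{3}{l}$)
$c{\left(M \right)} = 0$
$o{\left(V \right)} = 0$ ($o{\left(V \right)} = \left(V + V\right) 0 = 2 V 0 = 0$)
$\left(o{\left(c{\left(5 \right)} \right)} + y{\left(32 \right)}\right)^{2} = \left(0 + \frac{3 + 32}{32}\right)^{2} = \left(0 + \frac{1}{32} \cdot 35\right)^{2} = \left(0 + \frac{35}{32}\right)^{2} = \left(\frac{35}{32}\right)^{2} = \frac{1225}{1024}$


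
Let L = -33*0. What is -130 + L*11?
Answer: -130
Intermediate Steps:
L = 0
-130 + L*11 = -130 + 0*11 = -130 + 0 = -130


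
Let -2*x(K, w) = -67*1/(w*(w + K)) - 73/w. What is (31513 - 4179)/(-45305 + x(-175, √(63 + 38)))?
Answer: -15271164147249876/25311337676581105 - 121173098036*√101/25311337676581105 ≈ -0.60338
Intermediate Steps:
x(K, w) = 73/(2*w) + 67/(2*w*(K + w)) (x(K, w) = -(-67*1/(w*(w + K)) - 73/w)/2 = -(-67*1/(w*(K + w)) - 73/w)/2 = -(-67/(w*(K + w)) - 73/w)/2 = -(-73/w - 67/(w*(K + w)))/2 = 73/(2*w) + 67/(2*w*(K + w)))
(31513 - 4179)/(-45305 + x(-175, √(63 + 38))) = (31513 - 4179)/(-45305 + (67 + 73*(-175) + 73*√(63 + 38))/(2*(√(63 + 38))*(-175 + √(63 + 38)))) = 27334/(-45305 + (67 - 12775 + 73*√101)/(2*(√101)*(-175 + √101))) = 27334/(-45305 + (√101/101)*(-12708 + 73*√101)/(2*(-175 + √101))) = 27334/(-45305 + √101*(-12708 + 73*√101)/(202*(-175 + √101)))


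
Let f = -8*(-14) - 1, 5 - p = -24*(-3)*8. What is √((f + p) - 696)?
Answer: 34*I ≈ 34.0*I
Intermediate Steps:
p = -571 (p = 5 - (-24*(-3))*8 = 5 - 72*8 = 5 - 1*576 = 5 - 576 = -571)
f = 111 (f = 112 - 1 = 111)
√((f + p) - 696) = √((111 - 571) - 696) = √(-460 - 696) = √(-1156) = 34*I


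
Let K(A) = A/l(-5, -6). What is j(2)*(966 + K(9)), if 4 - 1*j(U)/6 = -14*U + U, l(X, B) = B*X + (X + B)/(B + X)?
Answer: 5391900/31 ≈ 1.7393e+5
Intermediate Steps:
l(X, B) = 1 + B*X (l(X, B) = B*X + (B + X)/(B + X) = B*X + 1 = 1 + B*X)
K(A) = A/31 (K(A) = A/(1 - 6*(-5)) = A/(1 + 30) = A/31)
j(U) = 24 + 78*U (j(U) = 24 - 6*(-14*U + U) = 24 - (-78)*U = 24 + 78*U)
j(2)*(966 + K(9)) = (24 + 78*2)*(966 + (1/31)*9) = (24 + 156)*(966 + 9/31) = 180*(29955/31) = 5391900/31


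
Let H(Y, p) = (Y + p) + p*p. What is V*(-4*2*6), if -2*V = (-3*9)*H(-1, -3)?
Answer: -3240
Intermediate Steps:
H(Y, p) = Y + p + p**2 (H(Y, p) = (Y + p) + p**2 = Y + p + p**2)
V = 135/2 (V = -(-3*9)*(-1 - 3 + (-3)**2)/2 = -(-27)*(-1 - 3 + 9)/2 = -(-27)*5/2 = -1/2*(-135) = 135/2 ≈ 67.500)
V*(-4*2*6) = 135*(-4*2*6)/2 = 135*(-8*6)/2 = (135/2)*(-48) = -3240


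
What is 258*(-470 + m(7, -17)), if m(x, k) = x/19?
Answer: -2302134/19 ≈ -1.2117e+5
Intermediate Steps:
m(x, k) = x/19 (m(x, k) = x*(1/19) = x/19)
258*(-470 + m(7, -17)) = 258*(-470 + (1/19)*7) = 258*(-470 + 7/19) = 258*(-8923/19) = -2302134/19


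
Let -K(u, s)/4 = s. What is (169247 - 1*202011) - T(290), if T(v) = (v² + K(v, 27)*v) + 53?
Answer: -85597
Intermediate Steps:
K(u, s) = -4*s
T(v) = 53 + v² - 108*v (T(v) = (v² + (-4*27)*v) + 53 = (v² - 108*v) + 53 = 53 + v² - 108*v)
(169247 - 1*202011) - T(290) = (169247 - 1*202011) - (53 + 290² - 108*290) = (169247 - 202011) - (53 + 84100 - 31320) = -32764 - 1*52833 = -32764 - 52833 = -85597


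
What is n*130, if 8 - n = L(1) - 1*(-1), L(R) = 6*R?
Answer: 130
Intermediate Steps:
n = 1 (n = 8 - (6*1 - 1*(-1)) = 8 - (6 + 1) = 8 - 1*7 = 8 - 7 = 1)
n*130 = 1*130 = 130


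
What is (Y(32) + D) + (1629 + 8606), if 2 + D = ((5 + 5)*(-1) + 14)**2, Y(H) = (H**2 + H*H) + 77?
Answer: 12374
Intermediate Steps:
Y(H) = 77 + 2*H**2 (Y(H) = (H**2 + H**2) + 77 = 2*H**2 + 77 = 77 + 2*H**2)
D = 14 (D = -2 + ((5 + 5)*(-1) + 14)**2 = -2 + (10*(-1) + 14)**2 = -2 + (-10 + 14)**2 = -2 + 4**2 = -2 + 16 = 14)
(Y(32) + D) + (1629 + 8606) = ((77 + 2*32**2) + 14) + (1629 + 8606) = ((77 + 2*1024) + 14) + 10235 = ((77 + 2048) + 14) + 10235 = (2125 + 14) + 10235 = 2139 + 10235 = 12374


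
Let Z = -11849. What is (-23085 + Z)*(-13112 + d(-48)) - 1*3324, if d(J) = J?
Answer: 459728116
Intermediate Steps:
(-23085 + Z)*(-13112 + d(-48)) - 1*3324 = (-23085 - 11849)*(-13112 - 48) - 1*3324 = -34934*(-13160) - 3324 = 459731440 - 3324 = 459728116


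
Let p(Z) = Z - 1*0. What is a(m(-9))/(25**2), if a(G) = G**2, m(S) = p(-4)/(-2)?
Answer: 4/625 ≈ 0.0064000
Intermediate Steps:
p(Z) = Z (p(Z) = Z + 0 = Z)
m(S) = 2 (m(S) = -4/(-2) = -4*(-1/2) = 2)
a(m(-9))/(25**2) = 2**2/(25**2) = 4/625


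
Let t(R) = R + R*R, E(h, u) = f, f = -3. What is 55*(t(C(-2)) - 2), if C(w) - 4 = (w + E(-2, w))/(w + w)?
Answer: 27115/16 ≈ 1694.7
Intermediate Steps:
E(h, u) = -3
C(w) = 4 + (-3 + w)/(2*w) (C(w) = 4 + (w - 3)/(w + w) = 4 + (-3 + w)/((2*w)) = 4 + (-3 + w)*(1/(2*w)) = 4 + (-3 + w)/(2*w))
t(R) = R + R**2
55*(t(C(-2)) - 2) = 55*(((3/2)*(-1 + 3*(-2))/(-2))*(1 + (3/2)*(-1 + 3*(-2))/(-2)) - 2) = 55*(((3/2)*(-1/2)*(-1 - 6))*(1 + (3/2)*(-1/2)*(-1 - 6)) - 2) = 55*(((3/2)*(-1/2)*(-7))*(1 + (3/2)*(-1/2)*(-7)) - 2) = 55*(21*(1 + 21/4)/4 - 2) = 55*((21/4)*(25/4) - 2) = 55*(525/16 - 2) = 55*(493/16) = 27115/16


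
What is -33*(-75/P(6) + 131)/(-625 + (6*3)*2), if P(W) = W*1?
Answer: 7821/1178 ≈ 6.6392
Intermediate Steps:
P(W) = W
-33*(-75/P(6) + 131)/(-625 + (6*3)*2) = -33*(-75/6 + 131)/(-625 + (6*3)*2) = -33*(-75*⅙ + 131)/(-625 + 18*2) = -33*(-25/2 + 131)/(-625 + 36) = -7821/(2*(-589)) = -7821*(-1)/(2*589) = -33*(-237/1178) = 7821/1178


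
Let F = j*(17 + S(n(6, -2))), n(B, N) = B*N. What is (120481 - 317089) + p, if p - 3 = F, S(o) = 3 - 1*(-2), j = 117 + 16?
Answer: -193679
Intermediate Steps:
j = 133
S(o) = 5 (S(o) = 3 + 2 = 5)
F = 2926 (F = 133*(17 + 5) = 133*22 = 2926)
p = 2929 (p = 3 + 2926 = 2929)
(120481 - 317089) + p = (120481 - 317089) + 2929 = -196608 + 2929 = -193679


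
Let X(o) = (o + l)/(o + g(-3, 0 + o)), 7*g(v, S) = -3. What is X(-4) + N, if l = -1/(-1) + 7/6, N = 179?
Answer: 33371/186 ≈ 179.41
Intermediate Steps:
g(v, S) = -3/7 (g(v, S) = (⅐)*(-3) = -3/7)
l = 13/6 (l = -1*(-1) + 7*(⅙) = 1 + 7/6 = 13/6 ≈ 2.1667)
X(o) = (13/6 + o)/(-3/7 + o) (X(o) = (o + 13/6)/(o - 3/7) = (13/6 + o)/(-3/7 + o))
X(-4) + N = 7*(13 + 6*(-4))/(6*(-3 + 7*(-4))) + 179 = 7*(13 - 24)/(6*(-3 - 28)) + 179 = (7/6)*(-11)/(-31) + 179 = (7/6)*(-1/31)*(-11) + 179 = 77/186 + 179 = 33371/186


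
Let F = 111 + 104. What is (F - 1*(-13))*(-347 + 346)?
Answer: -228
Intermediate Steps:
F = 215
(F - 1*(-13))*(-347 + 346) = (215 - 1*(-13))*(-347 + 346) = (215 + 13)*(-1) = 228*(-1) = -228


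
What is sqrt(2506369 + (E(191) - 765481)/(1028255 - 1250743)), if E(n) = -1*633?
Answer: sqrt(7754232319242423)/55622 ≈ 1583.2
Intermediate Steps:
E(n) = -633
sqrt(2506369 + (E(191) - 765481)/(1028255 - 1250743)) = sqrt(2506369 + (-633 - 765481)/(1028255 - 1250743)) = sqrt(2506369 - 766114/(-222488)) = sqrt(2506369 - 766114*(-1/222488)) = sqrt(2506369 + 383057/111244) = sqrt(278818896093/111244) = sqrt(7754232319242423)/55622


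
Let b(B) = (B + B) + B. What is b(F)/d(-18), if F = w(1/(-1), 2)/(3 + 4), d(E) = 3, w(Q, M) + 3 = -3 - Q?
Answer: -5/7 ≈ -0.71429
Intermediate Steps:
w(Q, M) = -6 - Q (w(Q, M) = -3 + (-3 - Q) = -6 - Q)
F = -5/7 (F = (-6 - 1/(-1))/(3 + 4) = (-6 - 1*(-1))/7 = (-6 + 1)*(⅐) = -5*⅐ = -5/7 ≈ -0.71429)
b(B) = 3*B (b(B) = 2*B + B = 3*B)
b(F)/d(-18) = (3*(-5/7))/3 = -15/7*⅓ = -5/7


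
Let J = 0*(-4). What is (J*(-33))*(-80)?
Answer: 0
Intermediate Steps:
J = 0
(J*(-33))*(-80) = (0*(-33))*(-80) = 0*(-80) = 0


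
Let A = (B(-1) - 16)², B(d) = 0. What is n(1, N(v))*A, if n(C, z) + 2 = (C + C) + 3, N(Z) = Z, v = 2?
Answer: 768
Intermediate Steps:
n(C, z) = 1 + 2*C (n(C, z) = -2 + ((C + C) + 3) = -2 + (2*C + 3) = -2 + (3 + 2*C) = 1 + 2*C)
A = 256 (A = (0 - 16)² = (-16)² = 256)
n(1, N(v))*A = (1 + 2*1)*256 = (1 + 2)*256 = 3*256 = 768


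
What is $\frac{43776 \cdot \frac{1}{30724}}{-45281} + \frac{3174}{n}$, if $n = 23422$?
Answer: $\frac{551835768723}{4073125160671} \approx 0.13548$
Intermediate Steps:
$\frac{43776 \cdot \frac{1}{30724}}{-45281} + \frac{3174}{n} = \frac{43776 \cdot \frac{1}{30724}}{-45281} + \frac{3174}{23422} = 43776 \cdot \frac{1}{30724} \left(- \frac{1}{45281}\right) + 3174 \cdot \frac{1}{23422} = \frac{10944}{7681} \left(- \frac{1}{45281}\right) + \frac{1587}{11711} = - \frac{10944}{347803361} + \frac{1587}{11711} = \frac{551835768723}{4073125160671}$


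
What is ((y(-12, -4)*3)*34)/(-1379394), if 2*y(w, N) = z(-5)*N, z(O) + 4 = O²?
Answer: 238/76633 ≈ 0.0031057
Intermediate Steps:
z(O) = -4 + O²
y(w, N) = 21*N/2 (y(w, N) = ((-4 + (-5)²)*N)/2 = ((-4 + 25)*N)/2 = (21*N)/2 = 21*N/2)
((y(-12, -4)*3)*34)/(-1379394) = ((((21/2)*(-4))*3)*34)/(-1379394) = (-42*3*34)*(-1/1379394) = -126*34*(-1/1379394) = -4284*(-1/1379394) = 238/76633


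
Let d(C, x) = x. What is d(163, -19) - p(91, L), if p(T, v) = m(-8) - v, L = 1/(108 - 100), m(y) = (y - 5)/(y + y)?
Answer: -315/16 ≈ -19.688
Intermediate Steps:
m(y) = (-5 + y)/(2*y) (m(y) = (-5 + y)/((2*y)) = (-5 + y)*(1/(2*y)) = (-5 + y)/(2*y))
L = ⅛ (L = 1/8 = ⅛ ≈ 0.12500)
p(T, v) = 13/16 - v (p(T, v) = (½)*(-5 - 8)/(-8) - v = (½)*(-⅛)*(-13) - v = 13/16 - v)
d(163, -19) - p(91, L) = -19 - (13/16 - 1*⅛) = -19 - (13/16 - ⅛) = -19 - 1*11/16 = -19 - 11/16 = -315/16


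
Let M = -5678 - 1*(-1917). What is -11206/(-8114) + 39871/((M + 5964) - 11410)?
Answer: -110169826/37352799 ≈ -2.9494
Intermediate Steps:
M = -3761 (M = -5678 + 1917 = -3761)
-11206/(-8114) + 39871/((M + 5964) - 11410) = -11206/(-8114) + 39871/((-3761 + 5964) - 11410) = -11206*(-1/8114) + 39871/(2203 - 11410) = 5603/4057 + 39871/(-9207) = 5603/4057 + 39871*(-1/9207) = 5603/4057 - 39871/9207 = -110169826/37352799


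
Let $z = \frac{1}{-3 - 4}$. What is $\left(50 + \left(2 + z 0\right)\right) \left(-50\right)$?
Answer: $-2600$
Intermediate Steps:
$z = - \frac{1}{7}$ ($z = \frac{1}{-7} = - \frac{1}{7} \approx -0.14286$)
$\left(50 + \left(2 + z 0\right)\right) \left(-50\right) = \left(50 + \left(2 - 0\right)\right) \left(-50\right) = \left(50 + \left(2 + 0\right)\right) \left(-50\right) = \left(50 + 2\right) \left(-50\right) = 52 \left(-50\right) = -2600$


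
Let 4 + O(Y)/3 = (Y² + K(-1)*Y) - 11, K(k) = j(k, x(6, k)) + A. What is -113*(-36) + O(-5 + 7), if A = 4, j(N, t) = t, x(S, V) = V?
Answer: 4053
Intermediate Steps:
K(k) = 4 + k (K(k) = k + 4 = 4 + k)
O(Y) = -45 + 3*Y² + 9*Y (O(Y) = -12 + 3*((Y² + (4 - 1)*Y) - 11) = -12 + 3*((Y² + 3*Y) - 11) = -12 + 3*(-11 + Y² + 3*Y) = -12 + (-33 + 3*Y² + 9*Y) = -45 + 3*Y² + 9*Y)
-113*(-36) + O(-5 + 7) = -113*(-36) + (-45 + 3*(-5 + 7)² + 9*(-5 + 7)) = 4068 + (-45 + 3*2² + 9*2) = 4068 + (-45 + 3*4 + 18) = 4068 + (-45 + 12 + 18) = 4068 - 15 = 4053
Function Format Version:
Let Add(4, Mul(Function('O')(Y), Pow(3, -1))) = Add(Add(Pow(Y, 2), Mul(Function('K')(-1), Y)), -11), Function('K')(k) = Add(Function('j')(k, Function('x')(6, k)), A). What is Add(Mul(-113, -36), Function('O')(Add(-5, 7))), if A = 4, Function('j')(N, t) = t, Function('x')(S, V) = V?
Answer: 4053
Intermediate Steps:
Function('K')(k) = Add(4, k) (Function('K')(k) = Add(k, 4) = Add(4, k))
Function('O')(Y) = Add(-45, Mul(3, Pow(Y, 2)), Mul(9, Y)) (Function('O')(Y) = Add(-12, Mul(3, Add(Add(Pow(Y, 2), Mul(Add(4, -1), Y)), -11))) = Add(-12, Mul(3, Add(Add(Pow(Y, 2), Mul(3, Y)), -11))) = Add(-12, Mul(3, Add(-11, Pow(Y, 2), Mul(3, Y)))) = Add(-12, Add(-33, Mul(3, Pow(Y, 2)), Mul(9, Y))) = Add(-45, Mul(3, Pow(Y, 2)), Mul(9, Y)))
Add(Mul(-113, -36), Function('O')(Add(-5, 7))) = Add(Mul(-113, -36), Add(-45, Mul(3, Pow(Add(-5, 7), 2)), Mul(9, Add(-5, 7)))) = Add(4068, Add(-45, Mul(3, Pow(2, 2)), Mul(9, 2))) = Add(4068, Add(-45, Mul(3, 4), 18)) = Add(4068, Add(-45, 12, 18)) = Add(4068, -15) = 4053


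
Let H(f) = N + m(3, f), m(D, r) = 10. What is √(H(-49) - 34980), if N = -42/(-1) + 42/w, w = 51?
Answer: I*√10093954/17 ≈ 186.89*I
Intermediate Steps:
N = 728/17 (N = -42/(-1) + 42/51 = -42*(-1) + 42*(1/51) = 42 + 14/17 = 728/17 ≈ 42.824)
H(f) = 898/17 (H(f) = 728/17 + 10 = 898/17)
√(H(-49) - 34980) = √(898/17 - 34980) = √(-593762/17) = I*√10093954/17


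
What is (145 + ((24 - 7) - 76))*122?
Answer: 10492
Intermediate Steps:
(145 + ((24 - 7) - 76))*122 = (145 + (17 - 76))*122 = (145 - 59)*122 = 86*122 = 10492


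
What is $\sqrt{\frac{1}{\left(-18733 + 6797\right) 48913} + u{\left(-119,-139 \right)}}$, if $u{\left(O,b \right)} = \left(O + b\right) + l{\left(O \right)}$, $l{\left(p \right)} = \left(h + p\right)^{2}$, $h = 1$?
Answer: $\frac{17 \sqrt{1007371852889415734}}{145956392} \approx 116.9$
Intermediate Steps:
$l{\left(p \right)} = \left(1 + p\right)^{2}$
$u{\left(O,b \right)} = O + b + \left(1 + O\right)^{2}$ ($u{\left(O,b \right)} = \left(O + b\right) + \left(1 + O\right)^{2} = O + b + \left(1 + O\right)^{2}$)
$\sqrt{\frac{1}{\left(-18733 + 6797\right) 48913} + u{\left(-119,-139 \right)}} = \sqrt{\frac{1}{\left(-18733 + 6797\right) 48913} - \left(258 - \left(1 - 119\right)^{2}\right)} = \sqrt{\frac{1}{-11936} \cdot \frac{1}{48913} - \left(258 - 13924\right)} = \sqrt{\left(- \frac{1}{11936}\right) \frac{1}{48913} - -13666} = \sqrt{- \frac{1}{583825568} + 13666} = \sqrt{\frac{7978560212287}{583825568}} = \frac{17 \sqrt{1007371852889415734}}{145956392}$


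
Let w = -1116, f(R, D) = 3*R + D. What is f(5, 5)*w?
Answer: -22320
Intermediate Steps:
f(R, D) = D + 3*R
f(5, 5)*w = (5 + 3*5)*(-1116) = (5 + 15)*(-1116) = 20*(-1116) = -22320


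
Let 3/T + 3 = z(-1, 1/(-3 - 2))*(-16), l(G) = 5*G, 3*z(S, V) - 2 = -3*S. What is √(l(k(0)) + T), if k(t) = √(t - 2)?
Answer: √(-801 + 39605*I*√2)/89 ≈ 1.8669 + 1.8938*I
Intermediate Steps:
z(S, V) = ⅔ - S (z(S, V) = ⅔ + (-3*S)/3 = ⅔ - S)
k(t) = √(-2 + t)
T = -9/89 (T = 3/(-3 + (⅔ - 1*(-1))*(-16)) = 3/(-3 + (⅔ + 1)*(-16)) = 3/(-3 + (5/3)*(-16)) = 3/(-3 - 80/3) = 3/(-89/3) = 3*(-3/89) = -9/89 ≈ -0.10112)
√(l(k(0)) + T) = √(5*√(-2 + 0) - 9/89) = √(5*√(-2) - 9/89) = √(5*(I*√2) - 9/89) = √(5*I*√2 - 9/89) = √(-9/89 + 5*I*√2)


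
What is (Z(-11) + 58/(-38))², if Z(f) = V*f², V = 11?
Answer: 638067600/361 ≈ 1.7675e+6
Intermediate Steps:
Z(f) = 11*f²
(Z(-11) + 58/(-38))² = (11*(-11)² + 58/(-38))² = (11*121 + 58*(-1/38))² = (1331 - 29/19)² = (25260/19)² = 638067600/361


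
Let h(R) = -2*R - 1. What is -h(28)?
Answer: 57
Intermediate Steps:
h(R) = -1 - 2*R
-h(28) = -(-1 - 2*28) = -(-1 - 56) = -1*(-57) = 57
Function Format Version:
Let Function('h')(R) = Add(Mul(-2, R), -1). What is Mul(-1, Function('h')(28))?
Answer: 57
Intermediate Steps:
Function('h')(R) = Add(-1, Mul(-2, R))
Mul(-1, Function('h')(28)) = Mul(-1, Add(-1, Mul(-2, 28))) = Mul(-1, Add(-1, -56)) = Mul(-1, -57) = 57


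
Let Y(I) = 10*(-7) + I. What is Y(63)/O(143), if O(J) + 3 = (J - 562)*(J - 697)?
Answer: -7/232123 ≈ -3.0156e-5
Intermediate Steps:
Y(I) = -70 + I
O(J) = -3 + (-697 + J)*(-562 + J) (O(J) = -3 + (J - 562)*(J - 697) = -3 + (-562 + J)*(-697 + J) = -3 + (-697 + J)*(-562 + J))
Y(63)/O(143) = (-70 + 63)/(391711 + 143² - 1259*143) = -7/(391711 + 20449 - 180037) = -7/232123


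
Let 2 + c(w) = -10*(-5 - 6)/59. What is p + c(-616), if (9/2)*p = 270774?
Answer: 3550140/59 ≈ 60172.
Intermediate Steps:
p = 60172 (p = (2/9)*270774 = 60172)
c(w) = -8/59 (c(w) = -2 - 10*(-5 - 6)/59 = -2 - 10*(-11)*(1/59) = -2 + 110*(1/59) = -2 + 110/59 = -8/59)
p + c(-616) = 60172 - 8/59 = 3550140/59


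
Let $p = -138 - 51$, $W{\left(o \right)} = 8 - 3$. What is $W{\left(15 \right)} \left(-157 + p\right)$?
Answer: $-1730$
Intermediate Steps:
$W{\left(o \right)} = 5$ ($W{\left(o \right)} = 8 - 3 = 5$)
$p = -189$
$W{\left(15 \right)} \left(-157 + p\right) = 5 \left(-157 - 189\right) = 5 \left(-346\right) = -1730$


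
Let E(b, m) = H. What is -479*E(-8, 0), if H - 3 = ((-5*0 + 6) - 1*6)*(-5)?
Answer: -1437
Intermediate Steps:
H = 3 (H = 3 + ((-5*0 + 6) - 1*6)*(-5) = 3 + ((0 + 6) - 6)*(-5) = 3 + (6 - 6)*(-5) = 3 + 0*(-5) = 3 + 0 = 3)
E(b, m) = 3
-479*E(-8, 0) = -479*3 = -1437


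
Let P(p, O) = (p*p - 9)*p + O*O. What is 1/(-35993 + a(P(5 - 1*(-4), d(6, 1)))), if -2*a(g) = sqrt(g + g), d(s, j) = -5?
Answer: -71986/2590991425 + sqrt(1346)/2590991425 ≈ -2.7769e-5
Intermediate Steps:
P(p, O) = O**2 + p*(-9 + p**2) (P(p, O) = (p**2 - 9)*p + O**2 = (-9 + p**2)*p + O**2 = p*(-9 + p**2) + O**2 = O**2 + p*(-9 + p**2))
a(g) = -sqrt(2)*sqrt(g)/2 (a(g) = -sqrt(g + g)/2 = -sqrt(2)*sqrt(g)/2)
1/(-35993 + a(P(5 - 1*(-4), d(6, 1)))) = 1/(-35993 - sqrt(2)*sqrt((-5)**2 + (5 - 1*(-4))**3 - 9*(5 - 1*(-4)))/2) = 1/(-35993 - sqrt(2)*sqrt(25 + (5 + 4)**3 - 9*(5 + 4))/2) = 1/(-35993 - sqrt(2)*sqrt(25 + 9**3 - 9*9)/2) = 1/(-35993 - sqrt(2)*sqrt(25 + 729 - 81)/2) = 1/(-35993 - sqrt(2)*sqrt(673)/2) = 1/(-35993 - sqrt(1346)/2)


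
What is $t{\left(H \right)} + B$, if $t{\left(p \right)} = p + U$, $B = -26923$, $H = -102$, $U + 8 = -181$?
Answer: $-27214$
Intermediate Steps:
$U = -189$ ($U = -8 - 181 = -189$)
$t{\left(p \right)} = -189 + p$ ($t{\left(p \right)} = p - 189 = -189 + p$)
$t{\left(H \right)} + B = \left(-189 - 102\right) - 26923 = -291 - 26923 = -27214$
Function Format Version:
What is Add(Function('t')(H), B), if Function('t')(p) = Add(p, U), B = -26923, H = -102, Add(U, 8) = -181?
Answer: -27214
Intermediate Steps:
U = -189 (U = Add(-8, -181) = -189)
Function('t')(p) = Add(-189, p) (Function('t')(p) = Add(p, -189) = Add(-189, p))
Add(Function('t')(H), B) = Add(Add(-189, -102), -26923) = Add(-291, -26923) = -27214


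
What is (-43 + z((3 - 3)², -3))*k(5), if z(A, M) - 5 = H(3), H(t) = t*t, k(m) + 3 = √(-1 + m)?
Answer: 29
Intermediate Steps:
k(m) = -3 + √(-1 + m)
H(t) = t²
z(A, M) = 14 (z(A, M) = 5 + 3² = 5 + 9 = 14)
(-43 + z((3 - 3)², -3))*k(5) = (-43 + 14)*(-3 + √(-1 + 5)) = -29*(-3 + √4) = -29*(-3 + 2) = -29*(-1) = 29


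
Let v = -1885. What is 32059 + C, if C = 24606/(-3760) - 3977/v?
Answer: 22718993961/708760 ≈ 32055.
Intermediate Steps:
C = -3142879/708760 (C = 24606/(-3760) - 3977/(-1885) = 24606*(-1/3760) - 3977*(-1/1885) = -12303/1880 + 3977/1885 = -3142879/708760 ≈ -4.4343)
32059 + C = 32059 - 3142879/708760 = 22718993961/708760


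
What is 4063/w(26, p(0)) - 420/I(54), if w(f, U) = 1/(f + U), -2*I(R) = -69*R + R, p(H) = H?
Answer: 16162579/153 ≈ 1.0564e+5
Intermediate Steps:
I(R) = 34*R (I(R) = -(-69*R + R)/2 = -(-34)*R = 34*R)
w(f, U) = 1/(U + f)
4063/w(26, p(0)) - 420/I(54) = 4063/(1/(0 + 26)) - 420/(34*54) = 4063/(1/26) - 420/1836 = 4063/(1/26) - 420*1/1836 = 4063*26 - 35/153 = 105638 - 35/153 = 16162579/153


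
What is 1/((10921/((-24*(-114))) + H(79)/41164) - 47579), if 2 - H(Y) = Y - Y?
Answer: -28156176/1339530308525 ≈ -2.1019e-5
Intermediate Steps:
H(Y) = 2 (H(Y) = 2 - (Y - Y) = 2 - 1*0 = 2 + 0 = 2)
1/((10921/((-24*(-114))) + H(79)/41164) - 47579) = 1/((10921/((-24*(-114))) + 2/41164) - 47579) = 1/((10921/2736 + 2*(1/41164)) - 47579) = 1/((10921*(1/2736) + 1/20582) - 47579) = 1/((10921/2736 + 1/20582) - 47579) = 1/(112389379/28156176 - 47579) = 1/(-1339530308525/28156176) = -28156176/1339530308525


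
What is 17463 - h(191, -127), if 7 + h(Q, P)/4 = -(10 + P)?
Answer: 17023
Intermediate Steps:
h(Q, P) = -68 - 4*P (h(Q, P) = -28 + 4*(-(10 + P)) = -28 + 4*(-10 - P) = -28 + (-40 - 4*P) = -68 - 4*P)
17463 - h(191, -127) = 17463 - (-68 - 4*(-127)) = 17463 - (-68 + 508) = 17463 - 1*440 = 17463 - 440 = 17023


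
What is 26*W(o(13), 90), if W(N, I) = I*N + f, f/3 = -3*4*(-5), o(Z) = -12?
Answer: -23400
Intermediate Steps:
f = 180 (f = 3*(-3*4*(-5)) = 3*(-12*(-5)) = 3*60 = 180)
W(N, I) = 180 + I*N (W(N, I) = I*N + 180 = 180 + I*N)
26*W(o(13), 90) = 26*(180 + 90*(-12)) = 26*(180 - 1080) = 26*(-900) = -23400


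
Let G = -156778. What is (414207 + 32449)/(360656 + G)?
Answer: 223328/101939 ≈ 2.1908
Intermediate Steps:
(414207 + 32449)/(360656 + G) = (414207 + 32449)/(360656 - 156778) = 446656/203878 = 446656*(1/203878) = 223328/101939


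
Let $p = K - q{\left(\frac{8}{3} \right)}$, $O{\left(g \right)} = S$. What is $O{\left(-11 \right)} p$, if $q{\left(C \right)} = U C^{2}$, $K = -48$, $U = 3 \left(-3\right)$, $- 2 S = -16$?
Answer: $128$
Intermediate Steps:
$S = 8$ ($S = \left(- \frac{1}{2}\right) \left(-16\right) = 8$)
$O{\left(g \right)} = 8$
$U = -9$
$q{\left(C \right)} = - 9 C^{2}$
$p = 16$ ($p = -48 - - 9 \left(\frac{8}{3}\right)^{2} = -48 - \left(-9\right) \frac{64}{9} = -48 - -64 = -48 + 64 = 16$)
$O{\left(-11 \right)} p = 8 \cdot 16 = 128$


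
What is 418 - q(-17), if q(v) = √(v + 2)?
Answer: 418 - I*√15 ≈ 418.0 - 3.873*I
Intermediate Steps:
q(v) = √(2 + v)
418 - q(-17) = 418 - √(2 - 17) = 418 - √(-15) = 418 - I*√15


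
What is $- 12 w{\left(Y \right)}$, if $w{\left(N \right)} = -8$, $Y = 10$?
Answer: $96$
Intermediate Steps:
$- 12 w{\left(Y \right)} = \left(-12\right) \left(-8\right) = 96$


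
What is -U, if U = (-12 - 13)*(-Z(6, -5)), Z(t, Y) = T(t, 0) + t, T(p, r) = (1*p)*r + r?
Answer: -150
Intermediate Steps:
T(p, r) = r + p*r (T(p, r) = p*r + r = r + p*r)
Z(t, Y) = t (Z(t, Y) = 0*(1 + t) + t = 0 + t = t)
U = 150 (U = (-12 - 13)*(-1*6) = -25*(-6) = 150)
-U = -1*150 = -150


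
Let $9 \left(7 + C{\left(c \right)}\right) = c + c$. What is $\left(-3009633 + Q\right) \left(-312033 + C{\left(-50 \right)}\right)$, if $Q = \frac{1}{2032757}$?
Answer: $\frac{17181744167461602800}{18294813} \approx 9.3916 \cdot 10^{11}$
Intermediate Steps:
$Q = \frac{1}{2032757} \approx 4.9194 \cdot 10^{-7}$
$C{\left(c \right)} = -7 + \frac{2 c}{9}$ ($C{\left(c \right)} = -7 + \frac{c + c}{9} = -7 + \frac{2 c}{9}$)
$\left(-3009633 + Q\right) \left(-312033 + C{\left(-50 \right)}\right) = \left(-3009633 + \frac{1}{2032757}\right) \left(-312033 + \left(-7 + \frac{2}{9} \left(-50\right)\right)\right) = - \frac{6117852548180 \left(-312033 - \frac{163}{9}\right)}{2032757} = \left(- \frac{6117852548180}{2032757}\right) \left(- \frac{2808460}{9}\right) = \frac{17181744167461602800}{18294813}$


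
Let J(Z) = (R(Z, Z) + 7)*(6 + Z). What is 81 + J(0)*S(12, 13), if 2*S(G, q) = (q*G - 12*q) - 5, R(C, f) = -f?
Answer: -24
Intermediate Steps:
J(Z) = (6 + Z)*(7 - Z) (J(Z) = (-Z + 7)*(6 + Z) = (7 - Z)*(6 + Z) = (6 + Z)*(7 - Z))
S(G, q) = -5/2 - 6*q + G*q/2 (S(G, q) = ((q*G - 12*q) - 5)/2 = ((G*q - 12*q) - 5)/2 = ((-12*q + G*q) - 5)/2 = (-5 - 12*q + G*q)/2 = -5/2 - 6*q + G*q/2)
81 + J(0)*S(12, 13) = 81 + (42 + 0 - 1*0²)*(-5/2 - 6*13 + (½)*12*13) = 81 + (42 + 0 - 1*0)*(-5/2 - 78 + 78) = 81 + (42 + 0 + 0)*(-5/2) = 81 + 42*(-5/2) = 81 - 105 = -24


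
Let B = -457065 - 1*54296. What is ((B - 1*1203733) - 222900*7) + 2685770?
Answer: -589624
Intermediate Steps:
B = -511361 (B = -457065 - 54296 = -511361)
((B - 1*1203733) - 222900*7) + 2685770 = ((-511361 - 1*1203733) - 222900*7) + 2685770 = ((-511361 - 1203733) - 1560300) + 2685770 = (-1715094 - 1560300) + 2685770 = -3275394 + 2685770 = -589624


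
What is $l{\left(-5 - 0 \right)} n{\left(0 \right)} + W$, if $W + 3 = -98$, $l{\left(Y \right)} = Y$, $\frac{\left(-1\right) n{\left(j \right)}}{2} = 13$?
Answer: $29$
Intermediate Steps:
$n{\left(j \right)} = -26$ ($n{\left(j \right)} = \left(-2\right) 13 = -26$)
$W = -101$ ($W = -3 - 98 = -101$)
$l{\left(-5 - 0 \right)} n{\left(0 \right)} + W = \left(-5 - 0\right) \left(-26\right) - 101 = \left(-5 + 0\right) \left(-26\right) - 101 = \left(-5\right) \left(-26\right) - 101 = 130 - 101 = 29$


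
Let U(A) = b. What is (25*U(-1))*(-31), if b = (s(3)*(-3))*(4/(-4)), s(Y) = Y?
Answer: -6975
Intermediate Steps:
b = 9 (b = (3*(-3))*(4/(-4)) = -36*(-1)/4 = -9*(-1) = 9)
U(A) = 9
(25*U(-1))*(-31) = (25*9)*(-31) = 225*(-31) = -6975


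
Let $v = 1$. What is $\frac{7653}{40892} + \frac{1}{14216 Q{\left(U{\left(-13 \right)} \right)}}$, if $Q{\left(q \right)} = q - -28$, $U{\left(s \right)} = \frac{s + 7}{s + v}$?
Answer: $\frac{193793735}{1035477447} \approx 0.18715$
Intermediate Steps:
$U{\left(s \right)} = \frac{7 + s}{1 + s}$ ($U{\left(s \right)} = \frac{s + 7}{s + 1} = \frac{7 + s}{1 + s}$)
$Q{\left(q \right)} = 28 + q$ ($Q{\left(q \right)} = q + 28 = 28 + q$)
$\frac{7653}{40892} + \frac{1}{14216 Q{\left(U{\left(-13 \right)} \right)}} = \frac{7653}{40892} + \frac{1}{14216 \left(28 + \frac{7 - 13}{1 - 13}\right)} = 7653 \cdot \frac{1}{40892} + \frac{1}{14216 \left(28 + \frac{1}{-12} \left(-6\right)\right)} = \frac{7653}{40892} + \frac{1}{14216 \left(28 - - \frac{1}{2}\right)} = \frac{7653}{40892} + \frac{1}{14216 \left(28 + \frac{1}{2}\right)} = \frac{7653}{40892} + \frac{1}{14216 \cdot \frac{57}{2}} = \frac{7653}{40892} + \frac{1}{14216} \cdot \frac{2}{57} = \frac{7653}{40892} + \frac{1}{405156} = \frac{193793735}{1035477447}$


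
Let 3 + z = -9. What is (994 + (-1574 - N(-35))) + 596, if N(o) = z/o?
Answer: 548/35 ≈ 15.657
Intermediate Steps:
z = -12 (z = -3 - 9 = -12)
N(o) = -12/o
(994 + (-1574 - N(-35))) + 596 = (994 + (-1574 - (-12)/(-35))) + 596 = (994 + (-1574 - (-12)*(-1)/35)) + 596 = (994 + (-1574 - 1*12/35)) + 596 = (994 + (-1574 - 12/35)) + 596 = (994 - 55102/35) + 596 = -20312/35 + 596 = 548/35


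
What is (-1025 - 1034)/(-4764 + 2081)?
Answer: 2059/2683 ≈ 0.76742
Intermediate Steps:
(-1025 - 1034)/(-4764 + 2081) = -2059/(-2683) = -2059*(-1/2683) = 2059/2683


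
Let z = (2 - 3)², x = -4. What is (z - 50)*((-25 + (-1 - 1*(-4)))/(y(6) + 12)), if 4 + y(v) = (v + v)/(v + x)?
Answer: 77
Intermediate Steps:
y(v) = -4 + 2*v/(-4 + v) (y(v) = -4 + (v + v)/(v - 4) = -4 + (2*v)/(-4 + v) = -4 + 2*v/(-4 + v))
z = 1 (z = (-1)² = 1)
(z - 50)*((-25 + (-1 - 1*(-4)))/(y(6) + 12)) = (1 - 50)*((-25 + (-1 - 1*(-4)))/(2*(8 - 1*6)/(-4 + 6) + 12)) = -49*(-25 + (-1 + 4))/(2*(8 - 6)/2 + 12) = -49*(-25 + 3)/(2*(½)*2 + 12) = -(-1078)/(2 + 12) = -(-1078)/14 = -49*(-11/7) = 77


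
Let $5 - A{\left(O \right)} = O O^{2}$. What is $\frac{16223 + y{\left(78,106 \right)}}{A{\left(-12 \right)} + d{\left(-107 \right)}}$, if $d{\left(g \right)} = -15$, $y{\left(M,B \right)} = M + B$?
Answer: $\frac{16407}{1718} \approx 9.5501$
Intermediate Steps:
$y{\left(M,B \right)} = B + M$
$A{\left(O \right)} = 5 - O^{3}$ ($A{\left(O \right)} = 5 - O O^{2} = 5 - O^{3}$)
$\frac{16223 + y{\left(78,106 \right)}}{A{\left(-12 \right)} + d{\left(-107 \right)}} = \frac{16223 + \left(106 + 78\right)}{\left(5 - \left(-12\right)^{3}\right) - 15} = \frac{16223 + 184}{\left(5 - -1728\right) - 15} = \frac{16407}{\left(5 + 1728\right) - 15} = \frac{16407}{1733 - 15} = \frac{16407}{1718}$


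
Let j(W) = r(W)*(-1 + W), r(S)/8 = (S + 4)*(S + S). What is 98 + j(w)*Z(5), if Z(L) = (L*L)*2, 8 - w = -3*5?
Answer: 10929698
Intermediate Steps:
r(S) = 16*S*(4 + S) (r(S) = 8*((S + 4)*(S + S)) = 8*((4 + S)*(2*S)) = 8*(2*S*(4 + S)) = 16*S*(4 + S))
w = 23 (w = 8 - (-3)*5 = 8 - 1*(-15) = 8 + 15 = 23)
j(W) = 16*W*(-1 + W)*(4 + W) (j(W) = (16*W*(4 + W))*(-1 + W) = 16*W*(-1 + W)*(4 + W))
Z(L) = 2*L² (Z(L) = L²*2 = 2*L²)
98 + j(w)*Z(5) = 98 + (16*23*(-1 + 23)*(4 + 23))*(2*5²) = 98 + (16*23*22*27)*(2*25) = 98 + 218592*50 = 98 + 10929600 = 10929698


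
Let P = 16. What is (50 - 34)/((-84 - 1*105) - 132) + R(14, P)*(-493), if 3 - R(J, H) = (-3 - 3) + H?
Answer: 1107755/321 ≈ 3450.9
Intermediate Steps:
R(J, H) = 9 - H (R(J, H) = 3 - ((-3 - 3) + H) = 3 - (-6 + H) = 3 + (6 - H) = 9 - H)
(50 - 34)/((-84 - 1*105) - 132) + R(14, P)*(-493) = (50 - 34)/((-84 - 1*105) - 132) + (9 - 1*16)*(-493) = 16/((-84 - 105) - 132) + (9 - 16)*(-493) = 16/(-189 - 132) - 7*(-493) = 16/(-321) + 3451 = 16*(-1/321) + 3451 = -16/321 + 3451 = 1107755/321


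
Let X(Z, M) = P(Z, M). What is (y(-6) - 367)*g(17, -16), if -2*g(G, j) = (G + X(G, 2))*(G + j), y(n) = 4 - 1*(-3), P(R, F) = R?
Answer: 6120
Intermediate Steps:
X(Z, M) = Z
y(n) = 7 (y(n) = 4 + 3 = 7)
g(G, j) = -G*(G + j) (g(G, j) = -(G + G)*(G + j)/2 = -2*G*(G + j)/2 = -G*(G + j))
(y(-6) - 367)*g(17, -16) = (7 - 367)*(17*(-1*17 - 1*(-16))) = -6120*(-17 + 16) = -6120*(-1) = -360*(-17) = 6120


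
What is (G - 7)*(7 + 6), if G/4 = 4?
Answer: 117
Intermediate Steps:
G = 16 (G = 4*4 = 16)
(G - 7)*(7 + 6) = (16 - 7)*(7 + 6) = 9*13 = 117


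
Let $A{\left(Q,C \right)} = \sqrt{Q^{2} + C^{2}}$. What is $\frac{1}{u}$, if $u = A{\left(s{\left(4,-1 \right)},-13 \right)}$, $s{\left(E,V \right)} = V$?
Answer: $\frac{\sqrt{170}}{170} \approx 0.076697$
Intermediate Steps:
$A{\left(Q,C \right)} = \sqrt{C^{2} + Q^{2}}$
$u = \sqrt{170}$ ($u = \sqrt{\left(-13\right)^{2} + \left(-1\right)^{2}} = \sqrt{169 + 1} = \sqrt{170} \approx 13.038$)
$\frac{1}{u} = \frac{1}{\sqrt{170}} = \frac{\sqrt{170}}{170}$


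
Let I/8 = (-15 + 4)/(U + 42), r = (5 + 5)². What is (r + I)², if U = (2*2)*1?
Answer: 5089536/529 ≈ 9621.0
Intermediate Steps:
r = 100 (r = 10² = 100)
U = 4 (U = 4*1 = 4)
I = -44/23 (I = 8*((-15 + 4)/(4 + 42)) = 8*(-11/46) = -44/23 ≈ -1.9130)
(r + I)² = (100 - 44/23)² = (2256/23)² = 5089536/529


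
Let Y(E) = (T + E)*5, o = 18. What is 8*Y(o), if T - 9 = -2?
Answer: 1000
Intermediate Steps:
T = 7 (T = 9 - 2 = 7)
Y(E) = 35 + 5*E (Y(E) = (7 + E)*5 = 35 + 5*E)
8*Y(o) = 8*(35 + 5*18) = 8*(35 + 90) = 8*125 = 1000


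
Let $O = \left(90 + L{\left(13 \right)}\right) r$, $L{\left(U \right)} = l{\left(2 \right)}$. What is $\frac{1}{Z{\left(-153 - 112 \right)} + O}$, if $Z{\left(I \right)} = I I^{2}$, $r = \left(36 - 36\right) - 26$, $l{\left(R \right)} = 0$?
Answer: $- \frac{1}{18611965} \approx -5.3729 \cdot 10^{-8}$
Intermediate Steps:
$L{\left(U \right)} = 0$
$r = -26$ ($r = 0 - 26 = -26$)
$Z{\left(I \right)} = I^{3}$
$O = -2340$ ($O = \left(90 + 0\right) \left(-26\right) = 90 \left(-26\right) = -2340$)
$\frac{1}{Z{\left(-153 - 112 \right)} + O} = \frac{1}{\left(-153 - 112\right)^{3} - 2340} = \frac{1}{\left(-265\right)^{3} - 2340} = \frac{1}{-18609625 - 2340} = \frac{1}{-18611965} = - \frac{1}{18611965}$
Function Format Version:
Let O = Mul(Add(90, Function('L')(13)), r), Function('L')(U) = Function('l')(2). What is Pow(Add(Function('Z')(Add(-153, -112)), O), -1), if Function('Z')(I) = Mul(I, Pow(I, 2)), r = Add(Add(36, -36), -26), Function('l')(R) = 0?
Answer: Rational(-1, 18611965) ≈ -5.3729e-8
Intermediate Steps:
Function('L')(U) = 0
r = -26 (r = Add(0, -26) = -26)
Function('Z')(I) = Pow(I, 3)
O = -2340 (O = Mul(Add(90, 0), -26) = Mul(90, -26) = -2340)
Pow(Add(Function('Z')(Add(-153, -112)), O), -1) = Pow(Add(Pow(Add(-153, -112), 3), -2340), -1) = Pow(Add(Pow(-265, 3), -2340), -1) = Pow(Add(-18609625, -2340), -1) = Pow(-18611965, -1) = Rational(-1, 18611965)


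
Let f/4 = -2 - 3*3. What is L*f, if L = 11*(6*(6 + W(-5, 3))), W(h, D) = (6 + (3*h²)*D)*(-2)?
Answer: 1324224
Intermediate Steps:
W(h, D) = -12 - 6*D*h² (W(h, D) = (6 + 3*D*h²)*(-2) = -12 - 6*D*h²)
f = -44 (f = 4*(-2 - 3*3) = 4*(-2 - 9) = 4*(-11) = -44)
L = -30096 (L = 11*(6*(6 + (-12 - 6*3*(-5)²))) = 11*(6*(6 + (-12 - 6*3*25))) = 11*(6*(6 + (-12 - 450))) = 11*(6*(6 - 462)) = 11*(6*(-456)) = 11*(-2736) = -30096)
L*f = -30096*(-44) = 1324224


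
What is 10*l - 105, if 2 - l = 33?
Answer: -415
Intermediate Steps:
l = -31 (l = 2 - 1*33 = 2 - 33 = -31)
10*l - 105 = 10*(-31) - 105 = -310 - 105 = -415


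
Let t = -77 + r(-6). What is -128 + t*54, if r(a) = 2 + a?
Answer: -4502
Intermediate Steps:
t = -81 (t = -77 + (2 - 6) = -77 - 4 = -81)
-128 + t*54 = -128 - 81*54 = -128 - 4374 = -4502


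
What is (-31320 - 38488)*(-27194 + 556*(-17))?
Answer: 2558183968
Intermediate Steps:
(-31320 - 38488)*(-27194 + 556*(-17)) = -69808*(-27194 - 9452) = -69808*(-36646) = 2558183968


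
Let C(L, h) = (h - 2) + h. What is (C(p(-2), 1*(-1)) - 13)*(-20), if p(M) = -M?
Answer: 340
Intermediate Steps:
C(L, h) = -2 + 2*h (C(L, h) = (-2 + h) + h = -2 + 2*h)
(C(p(-2), 1*(-1)) - 13)*(-20) = ((-2 + 2*(1*(-1))) - 13)*(-20) = ((-2 + 2*(-1)) - 13)*(-20) = ((-2 - 2) - 13)*(-20) = (-4 - 13)*(-20) = -17*(-20) = 340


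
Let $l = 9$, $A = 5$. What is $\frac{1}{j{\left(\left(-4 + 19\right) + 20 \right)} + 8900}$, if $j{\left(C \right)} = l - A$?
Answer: $\frac{1}{8904} \approx 0.00011231$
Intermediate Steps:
$j{\left(C \right)} = 4$ ($j{\left(C \right)} = 9 - 5 = 4$)
$\frac{1}{j{\left(\left(-4 + 19\right) + 20 \right)} + 8900} = \frac{1}{4 + 8900} = \frac{1}{8904}$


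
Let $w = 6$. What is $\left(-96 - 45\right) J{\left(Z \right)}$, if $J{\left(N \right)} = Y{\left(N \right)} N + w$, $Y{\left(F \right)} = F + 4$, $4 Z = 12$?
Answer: $-3807$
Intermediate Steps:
$Z = 3$ ($Z = \frac{1}{4} \cdot 12 = 3$)
$Y{\left(F \right)} = 4 + F$
$J{\left(N \right)} = 6 + N \left(4 + N\right)$ ($J{\left(N \right)} = \left(4 + N\right) N + 6 = N \left(4 + N\right) + 6 = 6 + N \left(4 + N\right)$)
$\left(-96 - 45\right) J{\left(Z \right)} = \left(-96 - 45\right) \left(6 + 3 \left(4 + 3\right)\right) = - 141 \left(6 + 3 \cdot 7\right) = - 141 \left(6 + 21\right) = \left(-141\right) 27 = -3807$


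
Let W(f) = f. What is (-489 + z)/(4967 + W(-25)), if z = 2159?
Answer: 835/2471 ≈ 0.33792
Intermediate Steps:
(-489 + z)/(4967 + W(-25)) = (-489 + 2159)/(4967 - 25) = 1670/4942 = 1670*(1/4942) = 835/2471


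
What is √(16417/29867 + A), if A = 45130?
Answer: √40258151231109/29867 ≈ 212.44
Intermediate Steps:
√(16417/29867 + A) = √(16417/29867 + 45130) = √(1347914127/29867) = √40258151231109/29867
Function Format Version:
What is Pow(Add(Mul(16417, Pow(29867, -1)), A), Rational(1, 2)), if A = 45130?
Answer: Mul(Rational(1, 29867), Pow(40258151231109, Rational(1, 2))) ≈ 212.44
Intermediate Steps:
Pow(Add(Mul(16417, Pow(29867, -1)), A), Rational(1, 2)) = Pow(Add(Mul(16417, Pow(29867, -1)), 45130), Rational(1, 2)) = Pow(Add(Mul(16417, Rational(1, 29867)), 45130), Rational(1, 2)) = Pow(Add(Rational(16417, 29867), 45130), Rational(1, 2)) = Pow(Rational(1347914127, 29867), Rational(1, 2)) = Mul(Rational(1, 29867), Pow(40258151231109, Rational(1, 2)))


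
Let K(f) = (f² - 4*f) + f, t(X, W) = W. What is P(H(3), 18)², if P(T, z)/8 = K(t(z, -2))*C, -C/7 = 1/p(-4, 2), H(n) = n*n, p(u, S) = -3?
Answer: 313600/9 ≈ 34844.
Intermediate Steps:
K(f) = f² - 3*f
H(n) = n²
C = 7/3 (C = -7/(-3) = -7*(-⅓) = 7/3 ≈ 2.3333)
P(T, z) = 560/3 (P(T, z) = 8*(-2*(-3 - 2)*(7/3)) = 8*(-2*(-5)*(7/3)) = 8*(10*(7/3)) = 8*(70/3) = 560/3)
P(H(3), 18)² = (560/3)² = 313600/9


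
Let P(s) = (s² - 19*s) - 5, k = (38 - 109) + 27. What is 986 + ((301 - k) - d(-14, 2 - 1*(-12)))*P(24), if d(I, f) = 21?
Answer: 38246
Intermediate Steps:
k = -44 (k = -71 + 27 = -44)
P(s) = -5 + s² - 19*s
986 + ((301 - k) - d(-14, 2 - 1*(-12)))*P(24) = 986 + ((301 - 1*(-44)) - 1*21)*(-5 + 24² - 19*24) = 986 + ((301 + 44) - 21)*(-5 + 576 - 456) = 986 + (345 - 21)*115 = 986 + 324*115 = 986 + 37260 = 38246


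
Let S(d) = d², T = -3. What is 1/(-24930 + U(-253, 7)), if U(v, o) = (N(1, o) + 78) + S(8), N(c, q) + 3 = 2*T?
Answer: -1/24797 ≈ -4.0327e-5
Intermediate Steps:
N(c, q) = -9 (N(c, q) = -3 + 2*(-3) = -3 - 6 = -9)
U(v, o) = 133 (U(v, o) = (-9 + 78) + 8² = 69 + 64 = 133)
1/(-24930 + U(-253, 7)) = 1/(-24930 + 133) = 1/(-24797) = -1/24797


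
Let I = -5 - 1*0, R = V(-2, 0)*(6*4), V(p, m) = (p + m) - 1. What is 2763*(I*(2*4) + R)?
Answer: -309456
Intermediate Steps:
V(p, m) = -1 + m + p (V(p, m) = (m + p) - 1 = -1 + m + p)
R = -72 (R = (-1 + 0 - 2)*(6*4) = -3*24 = -72)
I = -5 (I = -5 + 0 = -5)
2763*(I*(2*4) + R) = 2763*(-10*4 - 72) = 2763*(-5*8 - 72) = 2763*(-40 - 72) = 2763*(-112) = -309456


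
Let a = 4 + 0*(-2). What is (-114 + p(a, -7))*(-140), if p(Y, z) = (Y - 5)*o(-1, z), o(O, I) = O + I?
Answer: 14840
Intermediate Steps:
o(O, I) = I + O
a = 4 (a = 4 + 0 = 4)
p(Y, z) = (-1 + z)*(-5 + Y) (p(Y, z) = (Y - 5)*(z - 1) = (-5 + Y)*(-1 + z) = (-1 + z)*(-5 + Y))
(-114 + p(a, -7))*(-140) = (-114 + (-1 - 7)*(-5 + 4))*(-140) = (-114 - 8*(-1))*(-140) = (-114 + 8)*(-140) = -106*(-140) = 14840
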